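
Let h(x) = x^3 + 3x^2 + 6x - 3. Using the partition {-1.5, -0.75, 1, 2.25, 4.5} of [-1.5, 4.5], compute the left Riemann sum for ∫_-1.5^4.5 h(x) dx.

Subinterval widths: 0.75, 1.75, 1.25, 2.25.
Left endpoints: -1.5, -0.75, 1, 2.25.
h(-1.5) = -8.625, h(-0.75) = -6.234375, h(1) = 7, h(2.25) = 37.078125.
Sum = Σ Δx_i · h(x_i).
Sum = 74.796875.

74.796875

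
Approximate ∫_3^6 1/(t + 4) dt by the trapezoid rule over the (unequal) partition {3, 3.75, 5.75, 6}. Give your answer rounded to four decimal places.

Subinterval widths: 0.75, 2, 0.25.
f(3) = 1/7, f(3.75) = 4/31, f(5.75) = 4/39, f(6) = 0.1.
On each subinterval the trapezoid contributes (Δt_i/2)·[f(t_{i-1}) + f(t_i)].
Sum ≈ 0.3589.

0.3589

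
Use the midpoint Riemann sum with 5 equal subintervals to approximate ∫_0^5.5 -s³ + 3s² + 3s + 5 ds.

Δs = (5.5 − 0)/5 = 1.1.
Midpoints: 0.55, 1.65, 2.75, 3.85, 4.95.
f(0.55) = 7.391125, f(1.65) = 13.625375, f(2.75) = 15.140625, f(3.85) = 3.950875, f(4.95) = -27.929875.
Sum = Δs · [f(0.55) + f(1.65) + f(2.75) + f(3.85) + f(4.95)].
Sum = 13.3959375.

13.3959375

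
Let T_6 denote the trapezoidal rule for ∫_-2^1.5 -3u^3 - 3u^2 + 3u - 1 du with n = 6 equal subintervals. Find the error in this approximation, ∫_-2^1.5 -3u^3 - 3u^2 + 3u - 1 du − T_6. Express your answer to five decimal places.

Exact integral: ∫_-2^1.5 f(u) du = -9.296875.
T_6 ≈ -9.4457465.
Error ≈ -9.296875 − (-9.4457465) ≈ 0.14887.

0.14887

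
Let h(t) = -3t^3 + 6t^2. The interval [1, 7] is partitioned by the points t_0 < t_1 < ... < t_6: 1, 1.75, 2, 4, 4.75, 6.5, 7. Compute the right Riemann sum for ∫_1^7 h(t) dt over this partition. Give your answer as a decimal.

Subinterval widths: 0.75, 0.25, 2, 0.75, 1.75, 0.5.
Right endpoints: 1.75, 2, 4, 4.75, 6.5, 7.
h(1.75) = 2.296875, h(2) = 0, h(4) = -96, h(4.75) = -186.140625, h(6.5) = -570.375, h(7) = -735.
Sum = Σ Δt_i · h(t_i).
Sum = -1695.5390625.

-1695.5390625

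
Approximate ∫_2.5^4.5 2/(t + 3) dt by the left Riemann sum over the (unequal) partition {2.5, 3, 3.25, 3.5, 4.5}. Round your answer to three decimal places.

Subinterval widths: 0.5, 0.25, 0.25, 1.
Left endpoints: 2.5, 3, 3.25, 3.5.
f(2.5) = 4/11, f(3) = 1/3, f(3.25) = 0.32, f(3.5) = 4/13.
Sum = Σ Δt_i · f(t_i).
Sum ≈ 0.653.

0.653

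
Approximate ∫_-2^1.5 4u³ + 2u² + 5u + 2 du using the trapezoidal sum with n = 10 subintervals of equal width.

-0.800625

Δu = (1.5 − (-2))/10 = 0.35.
f(-2) = -32, f(-1.65) = -18.7735, f(-1.3) = -9.908, f(-0.95) = -4.3745, f(-0.6) = -1.144, f(-0.25) = 0.8125, f(0.1) = 2.524, f(0.45) = 5.0195, f(0.8) = 9.328, f(1.15) = 16.4785, f(1.5) = 27.5.
T_10 = (Δu/2)·[f(u_0) + 2f(u_1) + ... + 2f(u_{9}) + f(u_10)].
Sum = -0.800625.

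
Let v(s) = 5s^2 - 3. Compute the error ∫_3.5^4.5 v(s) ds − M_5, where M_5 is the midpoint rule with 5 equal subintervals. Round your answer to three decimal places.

0.017

Exact integral: ∫_3.5^4.5 v(s) ds ≈ 77.41667.
M_5 = 77.4.
Error ≈ 77.41667 − 77.4 ≈ 0.017.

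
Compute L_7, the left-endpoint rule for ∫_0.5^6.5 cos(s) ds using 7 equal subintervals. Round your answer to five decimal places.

-0.29035

Δs = (6.5 − 0.5)/7 = 6/7.
Left endpoints: 0.5, 19/14, 31/14, 43/14, 55/14, 67/14, 79/14.
f(0.5) ≈ 0.87758, f(19/14) ≈ 0.21203, f(31/14) ≈ -0.59999, f(43/14) ≈ -0.99754, f(55/14) ≈ -0.70599, f(67/14) ≈ 0.07326, f(79/14) ≈ 0.80190.
Sum = Δs · [f(0.5) + f(19/14) + f(31/14) + ...].
Sum ≈ -0.29035.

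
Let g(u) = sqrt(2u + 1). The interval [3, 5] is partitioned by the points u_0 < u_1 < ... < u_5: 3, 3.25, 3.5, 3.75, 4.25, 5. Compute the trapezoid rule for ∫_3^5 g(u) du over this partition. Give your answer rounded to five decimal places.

5.98590

Subinterval widths: 0.25, 0.25, 0.25, 0.5, 0.75.
g(3) ≈ 2.64575, g(3.25) ≈ 2.73861, g(3.5) ≈ 2.82843, g(3.75) ≈ 2.91548, g(4.25) ≈ 3.08221, g(5) ≈ 3.31662.
On each subinterval the trapezoid contributes (Δu_i/2)·[g(u_{i-1}) + g(u_i)].
Sum ≈ 5.98590.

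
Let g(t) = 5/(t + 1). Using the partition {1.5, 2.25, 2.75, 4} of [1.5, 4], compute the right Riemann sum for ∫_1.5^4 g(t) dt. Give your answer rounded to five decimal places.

3.07051

Subinterval widths: 0.75, 0.5, 1.25.
Right endpoints: 2.25, 2.75, 4.
g(2.25) = 20/13, g(2.75) = 4/3, g(4) = 1.
Sum = Σ Δt_i · g(t_i).
Sum ≈ 3.07051.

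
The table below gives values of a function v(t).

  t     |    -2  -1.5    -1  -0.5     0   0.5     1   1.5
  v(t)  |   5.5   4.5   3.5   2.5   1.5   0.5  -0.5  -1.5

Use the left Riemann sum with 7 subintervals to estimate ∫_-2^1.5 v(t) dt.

8.75

Δt = 0.5.
Sum = 0.5·[5.5 + 4.5 + 3.5 + 2.5 + 1.5 + 0.5 + (-0.5)] = 8.75.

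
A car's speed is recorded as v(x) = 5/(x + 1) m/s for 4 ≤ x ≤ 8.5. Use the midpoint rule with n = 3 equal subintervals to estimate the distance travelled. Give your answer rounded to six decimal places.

Δx = (8.5 − 4)/3 = 1.5.
Midpoints: 4.75, 6.25, 7.75.
v(4.75) = 20/23, v(6.25) = 20/29, v(7.75) = 4/7.
Sum = Δx · [v(4.75) + v(6.25) + v(7.75)].
Sum ≈ 3.195973.

3.195973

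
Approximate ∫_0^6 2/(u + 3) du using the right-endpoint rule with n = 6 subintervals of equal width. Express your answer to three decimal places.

Δu = (6 − 0)/6 = 1.
Right endpoints: 1, 2, 3, 4, 5, 6.
f(1) = 0.5, f(2) = 0.4, f(3) = 1/3, f(4) = 2/7, f(5) = 0.25, f(6) = 2/9.
Sum = Δu · [f(1) + f(2) + f(3) + ...].
Sum ≈ 1.991.

1.991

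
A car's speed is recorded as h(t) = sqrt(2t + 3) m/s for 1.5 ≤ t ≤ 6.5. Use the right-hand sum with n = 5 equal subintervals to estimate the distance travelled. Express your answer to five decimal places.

17.19646

Δt = (6.5 − 1.5)/5 = 1.
Right endpoints: 2.5, 3.5, 4.5, 5.5, 6.5.
h(2.5) ≈ 2.82843, h(3.5) ≈ 3.16228, h(4.5) ≈ 3.46410, h(5.5) ≈ 3.74166, h(6.5) ≈ 4.00000.
Sum = Δt · [h(2.5) + h(3.5) + h(4.5) + h(5.5) + h(6.5)].
Sum ≈ 17.19646.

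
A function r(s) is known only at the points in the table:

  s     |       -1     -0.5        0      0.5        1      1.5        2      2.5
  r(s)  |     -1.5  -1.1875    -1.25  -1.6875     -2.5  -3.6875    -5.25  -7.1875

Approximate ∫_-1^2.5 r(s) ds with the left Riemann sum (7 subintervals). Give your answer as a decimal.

Δs = 0.5.
Sum = 0.5·[(-1.5) + (-1.1875) + (-1.25) + (-1.6875) + (-2.5) + (-3.6875) + (-5.25)] = -8.53125.

-8.53125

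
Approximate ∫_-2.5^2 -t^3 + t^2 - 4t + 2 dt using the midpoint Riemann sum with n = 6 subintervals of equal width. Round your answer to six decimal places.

Δt = (2 − (-2.5))/6 = 0.75.
Midpoints: -2.125, -1.375, -0.625, 0.125, 0.875, 1.625.
f(-2.125) = 12601/512, f(-1.375) = 6139/512, f(-0.625) = 2629/512, f(0.125) = 775/512, f(0.875) = -719/512, f(1.625) = -3149/512.
Sum = Δt · [f(-2.125) + f(-1.375) + f(-0.625) + ...].
Sum ≈ 26.771484.

26.771484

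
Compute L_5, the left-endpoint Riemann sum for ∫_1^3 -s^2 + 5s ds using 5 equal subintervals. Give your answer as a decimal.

10.88

Δs = (3 − 1)/5 = 0.4.
Left endpoints: 1, 1.4, 1.8, 2.2, 2.6.
f(1) = 4, f(1.4) = 5.04, f(1.8) = 5.76, f(2.2) = 6.16, f(2.6) = 6.24.
Sum = Δs · [f(1) + f(1.4) + f(1.8) + f(2.2) + f(2.6)].
Sum = 10.88.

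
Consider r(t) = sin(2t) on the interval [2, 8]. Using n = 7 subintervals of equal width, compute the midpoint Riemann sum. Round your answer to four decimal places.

Δt = (8 − 2)/7 = 6/7.
Midpoints: 17/7, 23/7, 29/7, 5, 41/7, 47/7, 53/7.
r(17/7) ≈ -0.9895, r(23/7) ≈ 0.2843, r(29/7) ≈ 0.9082, r(5) ≈ -0.5440, r(41/7) ≈ -0.7527, r(47/7) ≈ 0.7593, r(53/7) ≈ 0.5355.
Sum = Δt · [r(17/7) + r(23/7) + r(29/7) + ...].
Sum ≈ 0.1724.

0.1724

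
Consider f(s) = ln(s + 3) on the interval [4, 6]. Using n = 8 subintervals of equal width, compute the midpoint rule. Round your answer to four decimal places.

Δs = (6 − 4)/8 = 0.25.
Midpoints: 4.125, 4.375, 4.625, 4.875, 5.125, 5.375, 5.625, 5.875.
f(4.125) ≈ 1.9636, f(4.375) ≈ 1.9981, f(4.625) ≈ 2.0314, f(4.875) ≈ 2.0637, f(5.125) ≈ 2.0949, f(5.375) ≈ 2.1253, f(5.625) ≈ 2.1547, f(5.875) ≈ 2.1832.
Sum = Δs · [f(4.125) + f(4.375) + f(4.625) + ...].
Sum ≈ 4.1537.

4.1537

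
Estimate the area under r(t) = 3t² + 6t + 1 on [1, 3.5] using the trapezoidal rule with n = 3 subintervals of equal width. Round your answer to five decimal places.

78.99306

Δt = (3.5 − 1)/3 = 5/6.
r(1) = 10, r(11/6) = 265/12, r(8/3) = 115/3, r(3.5) = 58.75.
T_3 = (Δt/2)·[r(t_0) + 2r(t_1) + 2r(t_2) + r(t_3)].
Sum ≈ 78.99306.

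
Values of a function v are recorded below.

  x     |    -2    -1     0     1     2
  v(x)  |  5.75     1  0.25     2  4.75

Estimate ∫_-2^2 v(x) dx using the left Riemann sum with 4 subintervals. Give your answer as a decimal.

Δx = 1.
Sum = 1·[5.75 + 1 + 0.25 + 2] = 9.

9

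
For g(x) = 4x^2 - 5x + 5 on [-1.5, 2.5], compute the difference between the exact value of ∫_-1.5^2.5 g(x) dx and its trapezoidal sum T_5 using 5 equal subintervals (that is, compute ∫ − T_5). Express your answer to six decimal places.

-1.706667

Exact integral: ∫_-1.5^2.5 g(x) dx ≈ 35.33333333.
T_5 = 37.04.
Error ≈ 35.33333333 − 37.04 ≈ -1.706667.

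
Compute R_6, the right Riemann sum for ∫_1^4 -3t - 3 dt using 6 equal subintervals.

Δt = (4 − 1)/6 = 0.5.
Right endpoints: 1.5, 2, 2.5, 3, 3.5, 4.
f(1.5) = -7.5, f(2) = -9, f(2.5) = -10.5, f(3) = -12, f(3.5) = -13.5, f(4) = -15.
Sum = Δt · [f(1.5) + f(2) + f(2.5) + ...].
Sum = -33.75.

-33.75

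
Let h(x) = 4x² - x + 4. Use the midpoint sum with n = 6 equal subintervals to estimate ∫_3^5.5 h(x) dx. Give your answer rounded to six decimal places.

Δx = (5.5 − 3)/6 = 5/12.
Midpoints: 77/24, 3.625, 97/24, 107/24, 4.875, 127/24.
h(77/24) = 6043/144, h(3.625) = 52.9375, h(97/24) = 9403/144, h(107/24) = 11383/144, h(4.875) = 94.1875, h(127/24) = 15943/144.
Sum = Δx · [h(77/24) + h(3.625) + h(97/24) + ...].
Sum ≈ 185.063657.

185.063657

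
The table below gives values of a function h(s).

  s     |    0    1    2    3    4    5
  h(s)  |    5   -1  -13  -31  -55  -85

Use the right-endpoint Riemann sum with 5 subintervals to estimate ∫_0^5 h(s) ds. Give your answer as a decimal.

-185

Δs = 1.
Sum = 1·[(-1) + (-13) + (-31) + (-55) + (-85)] = -185.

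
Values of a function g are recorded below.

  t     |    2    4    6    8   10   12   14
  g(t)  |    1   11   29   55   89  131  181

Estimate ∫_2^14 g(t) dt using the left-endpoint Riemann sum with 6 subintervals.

Δt = 2.
Sum = 2·[1 + 11 + 29 + 55 + 89 + 131] = 632.

632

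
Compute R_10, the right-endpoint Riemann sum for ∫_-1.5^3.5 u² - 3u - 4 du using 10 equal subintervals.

-20.625

Δu = (3.5 − (-1.5))/10 = 0.5.
Right endpoints: -1, -0.5, 0, 0.5, 1, 1.5, 2, 2.5, 3, 3.5.
f(-1) = 0, f(-0.5) = -2.25, f(0) = -4, f(0.5) = -5.25, f(1) = -6, f(1.5) = -6.25, f(2) = -6, f(2.5) = -5.25, f(3) = -4, f(3.5) = -2.25.
Sum = Δu · [f(-1) + f(-0.5) + f(0) + ...].
Sum = -20.625.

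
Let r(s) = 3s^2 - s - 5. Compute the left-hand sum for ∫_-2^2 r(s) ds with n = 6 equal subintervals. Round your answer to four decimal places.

Δs = (2 − (-2))/6 = 2/3.
Left endpoints: -2, -4/3, -2/3, 0, 2/3, 4/3.
r(-2) = 9, r(-4/3) = 5/3, r(-2/3) = -3, r(0) = -5, r(2/3) = -13/3, r(4/3) = -1.
Sum = Δs · [r(-2) + r(-4/3) + r(-2/3) + ...].
Sum ≈ -1.7778.

-1.7778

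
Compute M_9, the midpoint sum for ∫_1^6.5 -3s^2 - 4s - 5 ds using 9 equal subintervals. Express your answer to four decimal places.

Δs = (6.5 − 1)/9 = 11/18.
Midpoints: 47/36, 23/12, 91/36, 113/36, 3.75, 157/36, 179/36, 67/12, 223/36.
f(47/36) = -6625/432, f(23/12) = -23.6875, f(91/36) = -14809/432, f(113/36) = -20353/432, f(3.75) = -62.1875, f(157/36) = -34345/432, f(179/36) = -42793/432, f(67/12) = -5801/48, f(223/36) = -62593/432.
Sum = Δs · [f(47/36) + f(23/12) + f(91/36) + ...].
Sum ≈ -383.1115.

-383.1115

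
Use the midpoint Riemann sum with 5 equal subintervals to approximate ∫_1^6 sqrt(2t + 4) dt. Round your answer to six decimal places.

Δt = (6 − 1)/5 = 1.
Midpoints: 1.5, 2.5, 3.5, 4.5, 5.5.
f(1.5) ≈ 2.645751, f(2.5) ≈ 3.000000, f(3.5) ≈ 3.316625, f(4.5) ≈ 3.605551, f(5.5) ≈ 3.872983.
Sum = Δt · [f(1.5) + f(2.5) + f(3.5) + f(4.5) + f(5.5)].
Sum ≈ 16.440911.

16.440911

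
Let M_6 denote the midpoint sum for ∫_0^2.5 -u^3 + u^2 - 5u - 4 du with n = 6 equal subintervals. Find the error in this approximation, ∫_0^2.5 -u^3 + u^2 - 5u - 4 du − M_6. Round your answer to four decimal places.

Exact integral: ∫_0^2.5 f(u) du ≈ -30.182292.
M_6 ≈ -30.082827.
Error ≈ -30.182292 − (-30.082827) ≈ -0.0995.

-0.0995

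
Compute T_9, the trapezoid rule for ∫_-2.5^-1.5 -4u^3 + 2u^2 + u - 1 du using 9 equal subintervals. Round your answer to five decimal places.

39.22016

Δu = (-1.5 − (-2.5))/9 = 1/9.
f(-2.5) = 71.5, f(-43/18) = 91207/1458, f(-41/18) = 79271/1458, f(-13/6) = 2533/54, f(-37/18) = 58519/1458, f(-35/18) = 49607/1458, f(-11/6) = 1541/54, f(-31/18) = 34471/1458, f(-29/18) = 28151/1458, f(-1.5) = 15.5.
T_9 = (Δu/2)·[f(u_0) + 2f(u_1) + ... + 2f(u_{8}) + f(u_9)].
Sum ≈ 39.22016.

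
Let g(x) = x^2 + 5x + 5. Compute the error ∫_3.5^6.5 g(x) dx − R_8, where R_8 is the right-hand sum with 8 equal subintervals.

-8.5078125

Exact integral: ∫_3.5^6.5 g(x) dx = 167.25.
R_8 = 175.7578125.
Error = 167.25 − 175.7578125 = -8.5078125.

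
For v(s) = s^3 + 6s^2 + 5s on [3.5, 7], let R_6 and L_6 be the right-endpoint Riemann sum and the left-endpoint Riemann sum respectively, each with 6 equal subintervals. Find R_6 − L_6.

R_6 ≈ 1416.129774.
L_6 ≈ 1102.223524.
R_6 − L_6 = 313.90625.

313.90625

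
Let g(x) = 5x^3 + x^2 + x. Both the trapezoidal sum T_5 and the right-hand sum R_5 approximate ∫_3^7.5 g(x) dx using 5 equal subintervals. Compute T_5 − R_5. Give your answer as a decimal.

-911.75625

T_5 = 4057.52625.
R_5 = 4969.2825.
T_5 − R_5 = -911.75625.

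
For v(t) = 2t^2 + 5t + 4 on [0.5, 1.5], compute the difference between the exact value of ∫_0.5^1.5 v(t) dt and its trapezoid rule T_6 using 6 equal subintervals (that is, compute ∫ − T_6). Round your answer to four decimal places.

-0.0093

Exact integral: ∫_0.5^1.5 v(t) dt ≈ 11.166667.
T_6 ≈ 11.175926.
Error ≈ 11.166667 − 11.175926 ≈ -0.0093.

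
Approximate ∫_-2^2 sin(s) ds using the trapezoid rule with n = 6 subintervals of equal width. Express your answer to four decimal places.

0.0000

Δs = (2 − (-2))/6 = 2/3.
f(-2) ≈ -0.9093, f(-4/3) ≈ -0.9719, f(-2/3) ≈ -0.6184, f(0) ≈ 0.0000, f(2/3) ≈ 0.6184, f(4/3) ≈ 0.9719, f(2) ≈ 0.9093.
T_6 = (Δs/2)·[f(s_0) + 2f(s_1) + ... + 2f(s_{5}) + f(s_6)].
Sum ≈ 0.0000.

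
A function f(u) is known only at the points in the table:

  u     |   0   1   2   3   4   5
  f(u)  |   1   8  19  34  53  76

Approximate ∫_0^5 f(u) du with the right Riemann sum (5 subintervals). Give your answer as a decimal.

190

Δu = 1.
Sum = 1·[8 + 19 + 34 + 53 + 76] = 190.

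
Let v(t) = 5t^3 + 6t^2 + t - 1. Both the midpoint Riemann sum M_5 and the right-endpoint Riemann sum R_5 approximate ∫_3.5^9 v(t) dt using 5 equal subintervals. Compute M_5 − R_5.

-2282.7028125

M_5 = 9359.4771875.
R_5 = 11642.18.
M_5 − R_5 = -2282.7028125.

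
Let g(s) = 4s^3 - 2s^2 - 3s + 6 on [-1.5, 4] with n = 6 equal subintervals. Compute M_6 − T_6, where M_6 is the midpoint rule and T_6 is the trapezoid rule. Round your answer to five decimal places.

-15.01997

M_6 ≈ 213.3891782.
T_6 ≈ 228.4091435.
M_6 − T_6 ≈ -15.01997.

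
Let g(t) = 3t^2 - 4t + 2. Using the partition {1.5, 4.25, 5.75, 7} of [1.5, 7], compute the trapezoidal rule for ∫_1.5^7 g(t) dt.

Subinterval widths: 2.75, 1.5, 1.25.
g(1.5) = 2.75, g(4.25) = 39.1875, g(5.75) = 78.1875, g(7) = 121.
On each subinterval the trapezoid contributes (Δt_i/2)·[g(t_{i-1}) + g(t_i)].
Sum = 270.1875.

270.1875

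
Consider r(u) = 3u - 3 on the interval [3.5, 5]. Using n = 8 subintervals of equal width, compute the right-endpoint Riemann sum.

15.046875

Δu = (5 − 3.5)/8 = 0.1875.
Right endpoints: 3.6875, 3.875, 4.0625, 4.25, 4.4375, 4.625, 4.8125, 5.
r(3.6875) = 8.0625, r(3.875) = 8.625, r(4.0625) = 9.1875, r(4.25) = 9.75, r(4.4375) = 10.3125, r(4.625) = 10.875, r(4.8125) = 11.4375, r(5) = 12.
Sum = Δu · [r(3.6875) + r(3.875) + r(4.0625) + ...].
Sum = 15.046875.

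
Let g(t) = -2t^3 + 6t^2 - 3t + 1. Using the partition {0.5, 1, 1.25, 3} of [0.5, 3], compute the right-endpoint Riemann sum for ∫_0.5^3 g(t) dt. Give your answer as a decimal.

-12.3203125

Subinterval widths: 0.5, 0.25, 1.75.
Right endpoints: 1, 1.25, 3.
g(1) = 2, g(1.25) = 2.71875, g(3) = -8.
Sum = Σ Δt_i · g(t_i).
Sum = -12.3203125.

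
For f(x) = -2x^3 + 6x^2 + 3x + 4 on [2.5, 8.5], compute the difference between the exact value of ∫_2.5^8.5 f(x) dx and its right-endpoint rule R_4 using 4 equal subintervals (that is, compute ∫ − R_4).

648

Exact integral: ∫_2.5^8.5 f(x) dx = -1270.5.
R_4 = -1918.5.
Error = -1270.5 − (-1918.5) = 648.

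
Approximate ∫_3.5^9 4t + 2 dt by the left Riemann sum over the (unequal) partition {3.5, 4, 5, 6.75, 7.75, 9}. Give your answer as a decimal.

Subinterval widths: 0.5, 1, 1.75, 1, 1.25.
Left endpoints: 3.5, 4, 5, 6.75, 7.75.
f(3.5) = 16, f(4) = 18, f(5) = 22, f(6.75) = 29, f(7.75) = 33.
Sum = Σ Δt_i · f(t_i).
Sum = 134.75.

134.75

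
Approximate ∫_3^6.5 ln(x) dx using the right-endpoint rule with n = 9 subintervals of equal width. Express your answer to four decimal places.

Δx = (6.5 − 3)/9 = 7/18.
Right endpoints: 61/18, 34/9, 25/6, 41/9, 89/18, 16/3, 103/18, 55/9, 6.5.
f(61/18) ≈ 1.2205, f(34/9) ≈ 1.3291, f(25/6) ≈ 1.4271, f(41/9) ≈ 1.5163, f(89/18) ≈ 1.5983, f(16/3) ≈ 1.6740, f(103/18) ≈ 1.7444, f(55/9) ≈ 1.8101, f(6.5) ≈ 1.8718.
Sum = Δx · [f(61/18) + f(34/9) + f(25/6) + ...].
Sum ≈ 5.5190.

5.5190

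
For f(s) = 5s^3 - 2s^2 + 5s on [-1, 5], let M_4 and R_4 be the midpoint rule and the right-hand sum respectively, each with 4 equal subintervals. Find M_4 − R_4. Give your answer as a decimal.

M_4 = 724.5.
R_4 = 1278.
M_4 − R_4 = -553.5.

-553.5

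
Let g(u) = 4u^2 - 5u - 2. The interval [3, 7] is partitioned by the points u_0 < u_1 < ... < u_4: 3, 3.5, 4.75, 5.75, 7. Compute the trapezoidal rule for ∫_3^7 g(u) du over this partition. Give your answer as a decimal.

Subinterval widths: 0.5, 1.25, 1, 1.25.
g(3) = 19, g(3.5) = 29.5, g(4.75) = 64.5, g(5.75) = 101.5, g(7) = 159.
On each subinterval the trapezoid contributes (Δu_i/2)·[g(u_{i-1}) + g(u_i)].
Sum = 316.6875.

316.6875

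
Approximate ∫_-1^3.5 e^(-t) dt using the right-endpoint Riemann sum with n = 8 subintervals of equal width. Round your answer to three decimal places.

Δt = (3.5 − (-1))/8 = 0.5625.
Right endpoints: -0.4375, 0.125, 0.6875, 1.25, 1.8125, 2.375, 2.9375, 3.5.
f(-0.4375) ≈ 1.549, f(0.125) ≈ 0.882, f(0.6875) ≈ 0.503, f(1.25) ≈ 0.287, f(1.8125) ≈ 0.163, f(2.375) ≈ 0.093, f(2.9375) ≈ 0.053, f(3.5) ≈ 0.030.
Sum = Δt · [f(-0.4375) + f(0.125) + f(0.6875) + ...].
Sum ≈ 2.003.

2.003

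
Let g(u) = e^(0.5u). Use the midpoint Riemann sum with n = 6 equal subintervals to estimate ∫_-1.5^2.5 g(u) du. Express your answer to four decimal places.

6.0081

Δu = (2.5 − (-1.5))/6 = 2/3.
Midpoints: -7/6, -0.5, 1/6, 5/6, 1.5, 13/6.
g(-7/6) ≈ 0.5580, g(-0.5) ≈ 0.7788, g(1/6) ≈ 1.0869, g(5/6) ≈ 1.5169, g(1.5) ≈ 2.1170, g(13/6) ≈ 2.9545.
Sum = Δu · [g(-7/6) + g(-0.5) + g(1/6) + ...].
Sum ≈ 6.0081.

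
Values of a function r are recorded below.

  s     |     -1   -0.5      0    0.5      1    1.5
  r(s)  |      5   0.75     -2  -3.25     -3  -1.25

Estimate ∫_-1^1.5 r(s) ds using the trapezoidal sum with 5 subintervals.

Δs = 0.5.
T_5 = (0.5/2)·[5 + 2·0.75 + 2·(-2) + 2·(-3.25) + 2·(-3) + (-1.25)] = -2.8125.

-2.8125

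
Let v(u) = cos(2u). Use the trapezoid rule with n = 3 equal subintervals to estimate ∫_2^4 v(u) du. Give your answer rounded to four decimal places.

0.7397

Δu = (4 − 2)/3 = 2/3.
v(2) ≈ -0.6536, v(8/3) ≈ 0.5818, v(10/3) ≈ 0.9274, v(4) ≈ -0.1455.
T_3 = (Δu/2)·[v(u_0) + 2v(u_1) + 2v(u_2) + v(u_3)].
Sum ≈ 0.7397.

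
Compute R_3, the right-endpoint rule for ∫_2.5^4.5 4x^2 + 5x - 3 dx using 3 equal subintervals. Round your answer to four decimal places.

152.2593

Δx = (4.5 − 2.5)/3 = 2/3.
Right endpoints: 19/6, 23/6, 4.5.
f(19/6) = 953/18, f(23/6) = 1349/18, f(4.5) = 100.5.
Sum = Δx · [f(19/6) + f(23/6) + f(4.5)].
Sum ≈ 152.2593.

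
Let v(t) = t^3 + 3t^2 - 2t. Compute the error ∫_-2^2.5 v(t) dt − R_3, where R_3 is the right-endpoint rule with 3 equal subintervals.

-22.359375

Exact integral: ∫_-2^2.5 v(t) dt = 27.140625.
R_3 = 49.5.
Error = 27.140625 − 49.5 = -22.359375.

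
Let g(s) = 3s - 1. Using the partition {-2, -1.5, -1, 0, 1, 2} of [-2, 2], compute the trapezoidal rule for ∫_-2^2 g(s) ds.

-4

Subinterval widths: 0.5, 0.5, 1, 1, 1.
g(-2) = -7, g(-1.5) = -5.5, g(-1) = -4, g(0) = -1, g(1) = 2, g(2) = 5.
On each subinterval the trapezoid contributes (Δs_i/2)·[g(s_{i-1}) + g(s_i)].
Sum = -4.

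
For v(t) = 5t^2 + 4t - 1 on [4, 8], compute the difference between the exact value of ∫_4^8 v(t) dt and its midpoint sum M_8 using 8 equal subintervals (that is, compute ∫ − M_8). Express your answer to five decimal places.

Exact integral: ∫_4^8 v(t) dt ≈ 838.6666667.
M_8 = 838.25.
Error ≈ 838.6666667 − 838.25 ≈ 0.41667.

0.41667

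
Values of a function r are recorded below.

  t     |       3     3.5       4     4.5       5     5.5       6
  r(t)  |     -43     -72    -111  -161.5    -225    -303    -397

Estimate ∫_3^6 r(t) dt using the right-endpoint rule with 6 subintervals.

-634.75

Δt = 0.5.
Sum = 0.5·[(-72) + (-111) + (-161.5) + (-225) + (-303) + (-397)] = -634.75.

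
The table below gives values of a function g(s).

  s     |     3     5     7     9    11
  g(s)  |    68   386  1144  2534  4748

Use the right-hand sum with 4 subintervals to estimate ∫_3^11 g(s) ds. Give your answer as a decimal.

17624

Δs = 2.
Sum = 2·[386 + 1144 + 2534 + 4748] = 17624.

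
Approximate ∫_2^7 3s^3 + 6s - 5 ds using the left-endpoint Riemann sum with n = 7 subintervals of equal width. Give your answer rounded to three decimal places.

1546.327

Δs = (7 − 2)/7 = 5/7.
Left endpoints: 2, 19/7, 24/7, 29/7, 34/7, 39/7, 44/7.
f(2) = 31, f(19/7) = 24448/343, f(24/7) = 46813/343, f(29/7) = 79978/343, f(34/7) = 126193/343, f(39/7) = 187708/343, f(44/7) = 266773/343.
Sum = Δs · [f(2) + f(19/7) + f(24/7) + ...].
Sum ≈ 1546.327.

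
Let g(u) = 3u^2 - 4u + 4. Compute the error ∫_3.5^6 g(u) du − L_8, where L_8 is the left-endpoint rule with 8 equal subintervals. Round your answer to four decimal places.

Exact integral: ∫_3.5^6 g(u) du = 135.625.
L_8 ≈ 126.176758.
Error ≈ 135.625 − 126.176758 ≈ 9.4482.

9.4482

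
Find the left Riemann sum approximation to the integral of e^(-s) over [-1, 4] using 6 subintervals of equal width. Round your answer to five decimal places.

Δs = (4 − (-1))/6 = 5/6.
Left endpoints: -1, -1/6, 2/3, 1.5, 7/3, 19/6.
f(-1) ≈ 2.71828, f(-1/6) ≈ 1.18136, f(2/3) ≈ 0.51342, f(1.5) ≈ 0.22313, f(7/3) ≈ 0.09697, f(19/6) ≈ 0.04214.
Sum = Δs · [f(-1) + f(-1/6) + f(2/3) + ...].
Sum ≈ 3.97942.

3.97942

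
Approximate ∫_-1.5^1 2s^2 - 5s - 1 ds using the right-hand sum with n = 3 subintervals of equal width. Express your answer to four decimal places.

-2.1296

Δs = (1 − (-1.5))/3 = 5/6.
Right endpoints: -2/3, 1/6, 1.
f(-2/3) = 29/9, f(1/6) = -16/9, f(1) = -4.
Sum = Δs · [f(-2/3) + f(1/6) + f(1)].
Sum ≈ -2.1296.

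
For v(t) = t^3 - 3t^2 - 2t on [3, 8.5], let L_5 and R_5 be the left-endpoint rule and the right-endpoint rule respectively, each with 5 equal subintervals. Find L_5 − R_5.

L_5 = 437.69.
R_5 = 862.7025.
L_5 − R_5 = -425.0125.

-425.0125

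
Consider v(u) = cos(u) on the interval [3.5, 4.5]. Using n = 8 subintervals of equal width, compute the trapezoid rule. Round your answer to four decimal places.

Δu = (4.5 − 3.5)/8 = 0.125.
v(3.5) ≈ -0.9365, v(3.625) ≈ -0.8854, v(3.75) ≈ -0.8206, v(3.875) ≈ -0.7429, v(4) ≈ -0.6536, v(4.125) ≈ -0.5542, v(4.25) ≈ -0.4461, v(4.375) ≈ -0.3310, v(4.5) ≈ -0.2108.
T_8 = (Δu/2)·[v(u_0) + 2v(u_1) + ... + 2v(u_{7}) + v(u_8)].
Sum ≈ -0.6259.

-0.6259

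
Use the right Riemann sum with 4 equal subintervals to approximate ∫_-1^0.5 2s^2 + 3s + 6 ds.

Δs = (0.5 − (-1))/4 = 0.375.
Right endpoints: -0.625, -0.25, 0.125, 0.5.
f(-0.625) = 4.90625, f(-0.25) = 5.375, f(0.125) = 6.40625, f(0.5) = 8.
Sum = Δs · [f(-0.625) + f(-0.25) + f(0.125) + f(0.5)].
Sum = 9.2578125.

9.2578125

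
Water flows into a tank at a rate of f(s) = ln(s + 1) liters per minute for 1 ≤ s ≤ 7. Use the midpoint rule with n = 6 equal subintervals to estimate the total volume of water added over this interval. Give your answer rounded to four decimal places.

Δs = (7 − 1)/6 = 1.
Midpoints: 1.5, 2.5, 3.5, 4.5, 5.5, 6.5.
f(1.5) ≈ 0.9163, f(2.5) ≈ 1.2528, f(3.5) ≈ 1.5041, f(4.5) ≈ 1.7047, f(5.5) ≈ 1.8718, f(6.5) ≈ 2.0149.
Sum = Δs · [f(1.5) + f(2.5) + f(3.5) + ...].
Sum ≈ 9.2646.

9.2646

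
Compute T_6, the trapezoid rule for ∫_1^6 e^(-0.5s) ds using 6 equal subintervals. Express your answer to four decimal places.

Δs = (6 − 1)/6 = 5/6.
f(1) ≈ 0.6065, f(11/6) ≈ 0.3998, f(8/3) ≈ 0.2636, f(3.5) ≈ 0.1738, f(13/3) ≈ 0.1146, f(31/6) ≈ 0.0755, f(6) ≈ 0.0498.
T_6 = (Δs/2)·[f(s_0) + 2f(s_1) + ... + 2f(s_{5}) + f(s_6)].
Sum ≈ 1.1296.

1.1296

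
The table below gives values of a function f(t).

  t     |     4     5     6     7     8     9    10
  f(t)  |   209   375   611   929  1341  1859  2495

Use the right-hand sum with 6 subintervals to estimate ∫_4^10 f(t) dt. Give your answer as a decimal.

Δt = 1.
Sum = 1·[375 + 611 + 929 + 1341 + 1859 + 2495] = 7610.

7610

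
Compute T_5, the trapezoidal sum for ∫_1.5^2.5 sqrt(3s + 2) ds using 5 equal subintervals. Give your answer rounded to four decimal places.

Δs = (2.5 − 1.5)/5 = 0.2.
f(1.5) ≈ 2.5495, f(1.7) ≈ 2.6646, f(1.9) ≈ 2.7749, f(2.1) ≈ 2.8810, f(2.3) ≈ 2.9833, f(2.5) ≈ 3.0822.
T_5 = (Δs/2)·[f(s_0) + 2f(s_1) + ... + 2f(s_{4}) + f(s_5)].
Sum ≈ 2.8239.

2.8239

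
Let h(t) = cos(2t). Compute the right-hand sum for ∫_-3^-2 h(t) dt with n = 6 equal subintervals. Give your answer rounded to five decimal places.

0.10199

Δt = (-2 − (-3))/6 = 1/6.
Right endpoints: -17/6, -8/3, -2.5, -7/3, -13/6, -2.
h(-17/6) ≈ 0.81590, h(-8/3) ≈ 0.58180, h(-2.5) ≈ 0.28366, h(-7/3) ≈ -0.04571, h(-13/6) ≈ -0.37004, h(-2) ≈ -0.65364.
Sum = Δt · [h(-17/6) + h(-8/3) + h(-2.5) + ...].
Sum ≈ 0.10199.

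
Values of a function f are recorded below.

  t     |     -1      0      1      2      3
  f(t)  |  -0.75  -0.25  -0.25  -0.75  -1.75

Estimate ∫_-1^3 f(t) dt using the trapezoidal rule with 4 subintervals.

Δt = 1.
T_4 = (1/2)·[(-0.75) + 2·(-0.25) + 2·(-0.25) + 2·(-0.75) + (-1.75)] = -2.5.

-2.5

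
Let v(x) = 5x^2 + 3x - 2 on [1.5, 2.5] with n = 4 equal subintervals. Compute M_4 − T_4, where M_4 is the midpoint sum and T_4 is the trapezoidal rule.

M_4 = 24.390625.
T_4 = 24.46875.
M_4 − T_4 = -0.078125.

-0.078125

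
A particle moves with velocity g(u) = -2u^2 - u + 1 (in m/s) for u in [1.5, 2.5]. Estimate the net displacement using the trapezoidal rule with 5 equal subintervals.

Δu = (2.5 − 1.5)/5 = 0.2.
g(1.5) = -5, g(1.7) = -6.48, g(1.9) = -8.12, g(2.1) = -9.92, g(2.3) = -11.88, g(2.5) = -14.
T_5 = (Δu/2)·[g(u_0) + 2g(u_1) + ... + 2g(u_{4}) + g(u_5)].
Sum = -9.18.

-9.18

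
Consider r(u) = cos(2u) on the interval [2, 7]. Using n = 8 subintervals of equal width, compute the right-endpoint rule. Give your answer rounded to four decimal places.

1.0039

Δu = (7 − 2)/8 = 0.625.
Right endpoints: 2.625, 3.25, 3.875, 4.5, 5.125, 5.75, 6.375, 7.
r(2.625) ≈ 0.5121, r(3.25) ≈ 0.9766, r(3.875) ≈ 0.1038, r(4.5) ≈ -0.9111, r(5.125) ≈ -0.6784, r(5.75) ≈ 0.4833, r(6.375) ≈ 0.9832, r(7) ≈ 0.1367.
Sum = Δu · [r(2.625) + r(3.25) + r(3.875) + ...].
Sum ≈ 1.0039.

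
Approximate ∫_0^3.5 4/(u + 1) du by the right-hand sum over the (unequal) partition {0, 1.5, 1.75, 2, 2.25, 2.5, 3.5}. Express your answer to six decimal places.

4.579265

Subinterval widths: 1.5, 0.25, 0.25, 0.25, 0.25, 1.
Right endpoints: 1.5, 1.75, 2, 2.25, 2.5, 3.5.
f(1.5) = 1.6, f(1.75) = 16/11, f(2) = 4/3, f(2.25) = 16/13, f(2.5) = 8/7, f(3.5) = 8/9.
Sum = Σ Δu_i · f(u_i).
Sum ≈ 4.579265.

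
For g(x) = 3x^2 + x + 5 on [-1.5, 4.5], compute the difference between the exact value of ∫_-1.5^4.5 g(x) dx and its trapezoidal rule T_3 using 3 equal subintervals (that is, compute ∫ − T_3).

-12

Exact integral: ∫_-1.5^4.5 g(x) dx = 133.5.
T_3 = 145.5.
Error = 133.5 − 145.5 = -12.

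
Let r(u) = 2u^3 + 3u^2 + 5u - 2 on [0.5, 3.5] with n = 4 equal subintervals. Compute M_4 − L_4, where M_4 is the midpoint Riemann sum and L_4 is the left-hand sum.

44.859375

M_4 = 139.640625.
L_4 = 94.78125.
M_4 − L_4 = 44.859375.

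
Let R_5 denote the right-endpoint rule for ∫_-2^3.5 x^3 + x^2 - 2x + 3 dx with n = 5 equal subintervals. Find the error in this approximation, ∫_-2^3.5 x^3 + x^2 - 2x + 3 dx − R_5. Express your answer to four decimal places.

Exact integral: ∫_-2^3.5 f(x) dx ≈ 58.723958.
R_5 = 88.7975.
Error ≈ 58.723958 − 88.7975 ≈ -30.0735.

-30.0735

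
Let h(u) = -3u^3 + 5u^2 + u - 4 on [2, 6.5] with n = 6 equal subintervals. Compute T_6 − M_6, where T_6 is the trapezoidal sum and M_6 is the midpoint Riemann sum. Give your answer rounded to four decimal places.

T_6 = -895.32421875.
M_6 ≈ -874.283203.
T_6 − M_6 ≈ -21.0410.

-21.0410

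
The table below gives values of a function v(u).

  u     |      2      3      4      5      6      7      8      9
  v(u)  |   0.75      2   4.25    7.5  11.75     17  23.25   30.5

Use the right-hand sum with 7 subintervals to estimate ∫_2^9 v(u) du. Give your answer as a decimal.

Δu = 1.
Sum = 1·[2 + 4.25 + 7.5 + 11.75 + 17 + 23.25 + 30.5] = 96.25.

96.25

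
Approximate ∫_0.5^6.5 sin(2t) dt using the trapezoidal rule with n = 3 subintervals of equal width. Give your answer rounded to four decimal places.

0.1680

Δt = (6.5 − 0.5)/3 = 2.
f(0.5) ≈ 0.8415, f(2.5) ≈ -0.9589, f(4.5) ≈ 0.4121, f(6.5) ≈ 0.4202.
T_3 = (Δt/2)·[f(t_0) + 2f(t_1) + 2f(t_2) + f(t_3)].
Sum ≈ 0.1680.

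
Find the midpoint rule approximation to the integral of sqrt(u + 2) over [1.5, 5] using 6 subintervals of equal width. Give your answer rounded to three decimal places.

7.983

Δu = (5 − 1.5)/6 = 7/12.
Midpoints: 43/24, 2.375, 71/24, 85/24, 4.125, 113/24.
f(43/24) ≈ 1.947, f(2.375) ≈ 2.092, f(71/24) ≈ 2.227, f(85/24) ≈ 2.354, f(4.125) ≈ 2.475, f(113/24) ≈ 2.590.
Sum = Δu · [f(43/24) + f(2.375) + f(71/24) + ...].
Sum ≈ 7.983.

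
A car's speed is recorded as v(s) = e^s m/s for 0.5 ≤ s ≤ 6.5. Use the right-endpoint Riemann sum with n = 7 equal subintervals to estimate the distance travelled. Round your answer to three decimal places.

987.980

Δs = (6.5 − 0.5)/7 = 6/7.
Right endpoints: 19/14, 31/14, 43/14, 55/14, 67/14, 79/14, 6.5.
v(19/14) ≈ 3.885, v(31/14) ≈ 9.155, v(43/14) ≈ 21.573, v(55/14) ≈ 50.834, v(67/14) ≈ 119.787, v(79/14) ≈ 282.268, v(6.5) ≈ 665.142.
Sum = Δs · [v(19/14) + v(31/14) + v(43/14) + ...].
Sum ≈ 987.980.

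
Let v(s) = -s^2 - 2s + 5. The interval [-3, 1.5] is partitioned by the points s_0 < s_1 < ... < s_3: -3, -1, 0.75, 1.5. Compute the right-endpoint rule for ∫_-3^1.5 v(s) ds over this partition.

16.953125

Subinterval widths: 2, 1.75, 0.75.
Right endpoints: -1, 0.75, 1.5.
v(-1) = 6, v(0.75) = 2.9375, v(1.5) = -0.25.
Sum = Σ Δs_i · v(s_i).
Sum = 16.953125.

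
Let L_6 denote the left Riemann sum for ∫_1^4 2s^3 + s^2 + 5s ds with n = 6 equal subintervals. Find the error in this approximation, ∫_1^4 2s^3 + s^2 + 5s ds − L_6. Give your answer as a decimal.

Exact integral: ∫_1^4 f(s) ds = 186.
L_6 = 149.
Error = 186 − 149 = 37.

37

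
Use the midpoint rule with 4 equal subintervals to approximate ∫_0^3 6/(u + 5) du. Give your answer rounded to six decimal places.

2.816613

Δu = (3 − 0)/4 = 0.75.
Midpoints: 0.375, 1.125, 1.875, 2.625.
f(0.375) = 48/43, f(1.125) = 48/49, f(1.875) = 48/55, f(2.625) = 48/61.
Sum = Δu · [f(0.375) + f(1.125) + f(1.875) + f(2.625)].
Sum ≈ 2.816613.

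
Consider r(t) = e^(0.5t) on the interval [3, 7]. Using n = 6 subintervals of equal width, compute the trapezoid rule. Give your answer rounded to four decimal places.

Δt = (7 − 3)/6 = 2/3.
r(3) ≈ 4.4817, r(11/3) ≈ 6.2547, r(13/3) ≈ 8.7291, r(5) ≈ 12.1825, r(17/3) ≈ 17.0020, r(19/3) ≈ 23.7283, r(7) ≈ 33.1155.
T_6 = (Δt/2)·[r(t_0) + 2r(t_1) + ... + 2r(t_{5}) + r(t_6)].
Sum ≈ 57.7968.

57.7968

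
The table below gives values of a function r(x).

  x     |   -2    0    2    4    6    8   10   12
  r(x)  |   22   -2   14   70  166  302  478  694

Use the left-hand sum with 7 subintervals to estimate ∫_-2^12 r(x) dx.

2100

Δx = 2.
Sum = 2·[22 + (-2) + 14 + 70 + 166 + 302 + 478] = 2100.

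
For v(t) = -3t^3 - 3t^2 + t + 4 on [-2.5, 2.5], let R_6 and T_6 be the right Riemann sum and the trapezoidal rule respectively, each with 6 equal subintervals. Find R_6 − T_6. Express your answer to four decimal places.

R_6 ≈ -49.965278.
T_6 ≈ -12.986111.
R_6 − T_6 ≈ -36.9792.

-36.9792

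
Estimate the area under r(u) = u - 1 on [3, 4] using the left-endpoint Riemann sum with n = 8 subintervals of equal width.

Δu = (4 − 3)/8 = 0.125.
Left endpoints: 3, 3.125, 3.25, 3.375, 3.5, 3.625, 3.75, 3.875.
r(3) = 2, r(3.125) = 2.125, r(3.25) = 2.25, r(3.375) = 2.375, r(3.5) = 2.5, r(3.625) = 2.625, r(3.75) = 2.75, r(3.875) = 2.875.
Sum = Δu · [r(3) + r(3.125) + r(3.25) + ...].
Sum = 2.4375.

2.4375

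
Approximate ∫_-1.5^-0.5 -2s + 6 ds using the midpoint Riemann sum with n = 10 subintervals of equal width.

8

Δs = (-0.5 − (-1.5))/10 = 0.1.
Midpoints: -1.45, -1.35, -1.25, -1.15, -1.05, -0.95, -0.85, -0.75, -0.65, -0.55.
f(-1.45) = 8.9, f(-1.35) = 8.7, f(-1.25) = 8.5, f(-1.15) = 8.3, f(-1.05) = 8.1, f(-0.95) = 7.9, f(-0.85) = 7.7, f(-0.75) = 7.5, f(-0.65) = 7.3, f(-0.55) = 7.1.
Sum = Δs · [f(-1.45) + f(-1.35) + f(-1.25) + ...].
Sum = 8.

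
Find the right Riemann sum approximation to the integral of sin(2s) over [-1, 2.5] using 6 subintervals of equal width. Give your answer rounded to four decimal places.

Δs = (2.5 − (-1))/6 = 7/12.
Right endpoints: -5/12, 1/6, 0.75, 4/3, 23/12, 2.5.
f(-5/12) ≈ -0.7402, f(1/6) ≈ 0.3272, f(0.75) ≈ 0.9975, f(4/3) ≈ 0.4573, f(23/12) ≈ -0.6379, f(2.5) ≈ -0.9589.
Sum = Δs · [f(-5/12) + f(1/6) + f(0.75) + ...].
Sum ≈ -0.3238.

-0.3238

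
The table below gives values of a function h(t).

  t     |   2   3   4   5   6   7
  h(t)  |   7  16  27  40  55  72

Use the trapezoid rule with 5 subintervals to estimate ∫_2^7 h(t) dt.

177.5

Δt = 1.
T_5 = (1/2)·[7 + 2·16 + 2·27 + 2·40 + 2·55 + 72] = 177.5.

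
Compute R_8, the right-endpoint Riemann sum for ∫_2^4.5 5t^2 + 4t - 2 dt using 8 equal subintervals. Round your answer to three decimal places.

180.503

Δt = (4.5 − 2)/8 = 0.3125.
Right endpoints: 2.3125, 2.625, 2.9375, 3.25, 3.5625, 3.875, 4.1875, 4.5.
f(2.3125) = 33.98828125, f(2.625) = 42.953125, f(2.9375) = 52.89453125, f(3.25) = 63.8125, f(3.5625) = 75.70703125, f(3.875) = 88.578125, f(4.1875) = 102.42578125, f(4.5) = 117.25.
Sum = Δt · [f(2.3125) + f(2.625) + f(2.9375) + ...].
Sum ≈ 180.503.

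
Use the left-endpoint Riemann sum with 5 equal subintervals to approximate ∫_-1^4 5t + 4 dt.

Δt = (4 − (-1))/5 = 1.
Left endpoints: -1, 0, 1, 2, 3.
f(-1) = -1, f(0) = 4, f(1) = 9, f(2) = 14, f(3) = 19.
Sum = Δt · [f(-1) + f(0) + f(1) + f(2) + f(3)].
Sum = 45.

45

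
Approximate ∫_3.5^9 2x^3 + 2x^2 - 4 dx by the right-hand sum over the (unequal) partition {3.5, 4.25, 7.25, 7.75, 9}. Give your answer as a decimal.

Subinterval widths: 0.75, 3, 0.5, 1.25.
Right endpoints: 4.25, 7.25, 7.75, 9.
f(4.25) = 185.65625, f(7.25) = 863.28125, f(7.75) = 1047.09375, f(9) = 1616.
Sum = Σ Δx_i · f(x_i).
Sum = 5272.6328125.

5272.6328125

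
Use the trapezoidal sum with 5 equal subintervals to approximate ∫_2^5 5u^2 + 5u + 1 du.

251.4

Δu = (5 − 2)/5 = 0.6.
f(2) = 31, f(2.6) = 47.8, f(3.2) = 68.2, f(3.8) = 92.2, f(4.4) = 119.8, f(5) = 151.
T_5 = (Δu/2)·[f(u_0) + 2f(u_1) + ... + 2f(u_{4}) + f(u_5)].
Sum = 251.4.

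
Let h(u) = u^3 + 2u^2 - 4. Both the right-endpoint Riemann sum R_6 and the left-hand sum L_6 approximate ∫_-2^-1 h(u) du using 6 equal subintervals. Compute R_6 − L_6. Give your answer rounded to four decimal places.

0.1667

R_6 ≈ -3.011574.
L_6 ≈ -3.178241.
R_6 − L_6 ≈ 0.1667.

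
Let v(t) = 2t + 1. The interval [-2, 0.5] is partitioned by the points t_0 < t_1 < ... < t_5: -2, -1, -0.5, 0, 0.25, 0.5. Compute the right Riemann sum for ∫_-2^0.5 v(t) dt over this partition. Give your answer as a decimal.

Subinterval widths: 1, 0.5, 0.5, 0.25, 0.25.
Right endpoints: -1, -0.5, 0, 0.25, 0.5.
v(-1) = -1, v(-0.5) = 0, v(0) = 1, v(0.25) = 1.5, v(0.5) = 2.
Sum = Σ Δt_i · v(t_i).
Sum = 0.375.

0.375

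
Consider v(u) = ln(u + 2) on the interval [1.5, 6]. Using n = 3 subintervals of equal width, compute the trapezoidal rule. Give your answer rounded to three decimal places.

7.721

Δu = (6 − 1.5)/3 = 1.5.
v(1.5) ≈ 1.253, v(3) ≈ 1.609, v(4.5) ≈ 1.872, v(6) ≈ 2.079.
T_3 = (Δu/2)·[v(u_0) + 2v(u_1) + 2v(u_2) + v(u_3)].
Sum ≈ 7.721.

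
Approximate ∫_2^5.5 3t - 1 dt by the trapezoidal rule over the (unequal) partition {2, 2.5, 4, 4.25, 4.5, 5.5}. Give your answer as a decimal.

Subinterval widths: 0.5, 1.5, 0.25, 0.25, 1.
f(2) = 5, f(2.5) = 6.5, f(4) = 11, f(4.25) = 11.75, f(4.5) = 12.5, f(5.5) = 15.5.
On each subinterval the trapezoid contributes (Δt_i/2)·[f(t_{i-1}) + f(t_i)].
Sum = 35.875.

35.875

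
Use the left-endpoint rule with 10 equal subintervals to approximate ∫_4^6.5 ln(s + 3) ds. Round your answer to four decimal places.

5.2275

Δs = (6.5 − 4)/10 = 0.25.
Left endpoints: 4, 4.25, 4.5, 4.75, 5, 5.25, 5.5, 5.75, 6, 6.25.
f(4) ≈ 1.9459, f(4.25) ≈ 1.9810, f(4.5) ≈ 2.0149, f(4.75) ≈ 2.0477, f(5) ≈ 2.0794, f(5.25) ≈ 2.1102, f(5.5) ≈ 2.1401, f(5.75) ≈ 2.1691, f(6) ≈ 2.1972, f(6.25) ≈ 2.2246.
Sum = Δs · [f(4) + f(4.25) + f(4.5) + ...].
Sum ≈ 5.2275.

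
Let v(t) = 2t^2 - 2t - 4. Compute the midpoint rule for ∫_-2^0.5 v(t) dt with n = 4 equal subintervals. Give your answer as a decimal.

-0.99609375

Δt = (0.5 − (-2))/4 = 0.625.
Midpoints: -1.6875, -1.0625, -0.4375, 0.1875.
v(-1.6875) = 5.0703125, v(-1.0625) = 0.3828125, v(-0.4375) = -2.7421875, v(0.1875) = -4.3046875.
Sum = Δt · [v(-1.6875) + v(-1.0625) + v(-0.4375) + v(0.1875)].
Sum = -0.99609375.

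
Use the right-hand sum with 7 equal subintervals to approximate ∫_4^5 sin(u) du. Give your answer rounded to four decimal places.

-0.9501

Δu = (5 − 4)/7 = 1/7.
Right endpoints: 29/7, 30/7, 31/7, 32/7, 33/7, 34/7, 5.
f(29/7) ≈ -0.8422, f(30/7) ≈ -0.9103, f(31/7) ≈ -0.9600, f(32/7) ≈ -0.9901, f(33/7) ≈ -1.0000, f(34/7) ≈ -0.9895, f(5) ≈ -0.9589.
Sum = Δu · [f(29/7) + f(30/7) + f(31/7) + ...].
Sum ≈ -0.9501.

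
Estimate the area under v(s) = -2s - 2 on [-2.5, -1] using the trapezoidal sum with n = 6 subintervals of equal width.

Δs = (-1 − (-2.5))/6 = 0.25.
v(-2.5) = 3, v(-2.25) = 2.5, v(-2) = 2, v(-1.75) = 1.5, v(-1.5) = 1, v(-1.25) = 0.5, v(-1) = 0.
T_6 = (Δs/2)·[v(s_0) + 2v(s_1) + ... + 2v(s_{5}) + v(s_6)].
Sum = 2.25.

2.25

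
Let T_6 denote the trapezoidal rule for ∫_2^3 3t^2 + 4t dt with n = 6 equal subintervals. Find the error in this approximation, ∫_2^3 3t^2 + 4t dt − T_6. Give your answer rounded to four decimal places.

Exact integral: ∫_2^3 f(t) dt = 29.
T_6 ≈ 29.013889.
Error ≈ 29 − 29.013889 ≈ -0.0139.

-0.0139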